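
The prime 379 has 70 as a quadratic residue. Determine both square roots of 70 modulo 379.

59, 320

Since 379 ≡ 3 (mod 4), a square root of 70 is 70^((379+1)/4) = 70^95 mod 379.
Repeated squaring: 70^2≡352, 70^4≡350, 70^8≡83, 70^16≡67, 70^32≡320, 70^64≡70 (mod 379).
70^95 = 70^(64+16+8+4+2+1) ≡ 320 (mod 379).
Check: 320² = 102400 ≡ 70 (mod 379). The two roots are 59 and 320.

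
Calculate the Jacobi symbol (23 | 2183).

1

Reciprocity: 23 ≡ 3 and 2183 ≡ 3 (mod 4), so (23/2183) = −(2183/23).
Reduce top mod 23: now compute (21/23).
Reciprocity: 21 ≡ 1 and 23 ≡ 3 (mod 4), so (21/23) = +(23/21).
Reduce top mod 21: now compute (2/21).
Pull out 2: since 21 ≡ 5 (mod 8), (2/21) = -1.
Reached (1/21) = 1. Collecting the sign flips along the way, the symbol is +1.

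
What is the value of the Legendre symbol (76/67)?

1

First reduce: 76 ≡ 9 (mod 67).
Reciprocity: 9 ≡ 1 and 67 ≡ 3 (mod 4), so (9/67) = +(67/9).
Reduce top mod 9: now compute (4/9).
Pull out 2^2: since 9 ≡ 1 (mod 8), (2/9) = +1, so (2/9)^2 = +1.
Reached (1/9) = 1. Collecting the sign flips along the way, the symbol is +1.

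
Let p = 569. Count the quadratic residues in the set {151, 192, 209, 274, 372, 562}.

4

(151/569) = +1 → QR.
(192/569) = -1 → non-residue.
(209/569) = +1 → QR.
(274/569) = -1 → non-residue.
(372/569) = +1 → QR.
(562/569) = +1 → QR.
Total quadratic residues among the 6: 4.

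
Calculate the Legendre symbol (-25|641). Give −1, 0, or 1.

First reduce: -25 ≡ 616 (mod 641).
Pull out 2^3: since 641 ≡ 1 (mod 8), (2/641) = +1, so (2/641)^3 = +1.
Reciprocity: 77 ≡ 1 and 641 ≡ 1 (mod 4), so (77/641) = +(641/77).
Reduce top mod 77: now compute (25/77).
Reciprocity: 25 ≡ 1 and 77 ≡ 1 (mod 4), so (25/77) = +(77/25).
Reduce top mod 25: now compute (2/25).
Pull out 2: since 25 ≡ 1 (mod 8), (2/25) = +1.
Reached (1/25) = 1. Collecting the sign flips along the way, the symbol is +1.

1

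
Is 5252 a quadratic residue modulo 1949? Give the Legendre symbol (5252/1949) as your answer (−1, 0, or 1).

1

First reduce: 5252 ≡ 1354 (mod 1949).
Pull out 2: since 1949 ≡ 5 (mod 8), (2/1949) = -1.
Reciprocity: 677 ≡ 1 and 1949 ≡ 1 (mod 4), so (677/1949) = +(1949/677).
Reduce top mod 677: now compute (595/677).
Reciprocity: 595 ≡ 3 and 677 ≡ 1 (mod 4), so (595/677) = +(677/595).
Reduce top mod 595: now compute (82/595).
Pull out 2: since 595 ≡ 3 (mod 8), (2/595) = -1.
Reciprocity: 41 ≡ 1 and 595 ≡ 3 (mod 4), so (41/595) = +(595/41).
Reduce top mod 41: now compute (21/41).
Reciprocity: 21 ≡ 1 and 41 ≡ 1 (mod 4), so (21/41) = +(41/21).
Reduce top mod 21: now compute (20/21).
Pull out 2^2: since 21 ≡ 5 (mod 8), (2/21) = -1, so (2/21)^2 = +1.
Reciprocity: 5 ≡ 1 and 21 ≡ 1 (mod 4), so (5/21) = +(21/5).
Reduce top mod 5: now compute (1/5).
Reached (1/5) = 1. Collecting the sign flips along the way, the symbol is +1.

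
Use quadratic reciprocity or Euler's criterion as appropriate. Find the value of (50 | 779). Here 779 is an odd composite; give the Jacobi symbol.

Pull out 2: since 779 ≡ 3 (mod 8), (2/779) = -1.
Reciprocity: 25 ≡ 1 and 779 ≡ 3 (mod 4), so (25/779) = +(779/25).
Reduce top mod 25: now compute (4/25).
Pull out 2^2: since 25 ≡ 1 (mod 8), (2/25) = +1, so (2/25)^2 = +1.
Reached (1/25) = 1. Collecting the sign flips along the way, the symbol is -1.

-1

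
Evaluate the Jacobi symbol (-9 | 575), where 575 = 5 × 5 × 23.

First reduce: -9 ≡ 566 (mod 575).
Pull out 2: since 575 ≡ 7 (mod 8), (2/575) = +1.
Reciprocity: 283 ≡ 3 and 575 ≡ 3 (mod 4), so (283/575) = −(575/283).
Reduce top mod 283: now compute (9/283).
Reciprocity: 9 ≡ 1 and 283 ≡ 3 (mod 4), so (9/283) = +(283/9).
Reduce top mod 9: now compute (4/9).
Pull out 2^2: since 9 ≡ 1 (mod 8), (2/9) = +1, so (2/9)^2 = +1.
Reached (1/9) = 1. Collecting the sign flips along the way, the symbol is -1.

-1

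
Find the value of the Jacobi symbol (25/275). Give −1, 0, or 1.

0

Reciprocity: 25 ≡ 1 and 275 ≡ 3 (mod 4), so (25/275) = +(275/25).
Reduce top mod 25: now compute (0/25).
Top reduces to 0: gcd > 1, so the symbol is 0.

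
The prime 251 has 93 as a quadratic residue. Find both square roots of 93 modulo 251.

120, 131

Since 251 ≡ 3 (mod 4), a square root of 93 is 93^((251+1)/4) = 93^63 mod 251.
Repeated squaring: 93^2≡115, 93^4≡173, 93^8≡60, 93^16≡86, 93^32≡117 (mod 251).
93^63 = 93^(32+16+8+4+2+1) ≡ 131 (mod 251).
Check: 131² = 17161 ≡ 93 (mod 251). The two roots are 120 and 131.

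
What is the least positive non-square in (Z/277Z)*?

2

(2/277) = −1, so 2 is the smallest positive non-residue mod 277.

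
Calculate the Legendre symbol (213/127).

-1

First reduce: 213 ≡ 86 (mod 127).
Pull out 2: since 127 ≡ 7 (mod 8), (2/127) = +1.
Reciprocity: 43 ≡ 3 and 127 ≡ 3 (mod 4), so (43/127) = −(127/43).
Reduce top mod 43: now compute (41/43).
Reciprocity: 41 ≡ 1 and 43 ≡ 3 (mod 4), so (41/43) = +(43/41).
Reduce top mod 41: now compute (2/41).
Pull out 2: since 41 ≡ 1 (mod 8), (2/41) = +1.
Reached (1/41) = 1. Collecting the sign flips along the way, the symbol is -1.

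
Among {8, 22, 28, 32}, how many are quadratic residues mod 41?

(8/41) = +1 → QR.
(22/41) = -1 → non-residue.
(28/41) = -1 → non-residue.
(32/41) = +1 → QR.
Total quadratic residues among the 4: 2.

2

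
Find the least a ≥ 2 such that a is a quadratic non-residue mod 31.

3

(2/31) = +1, so 2 is a residue.
(3/31) = −1, so 3 is the smallest positive non-residue mod 31.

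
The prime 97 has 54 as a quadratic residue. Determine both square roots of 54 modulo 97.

97 ≡ 1 (mod 4), so we find a root by search.
Trying successive values, 32² = 1024 ≡ 54 (mod 97). The other root is 97 − 32 = 65.

32, 65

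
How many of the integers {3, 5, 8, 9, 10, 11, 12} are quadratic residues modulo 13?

(3/13) = +1 → QR.
(5/13) = -1 → non-residue.
(8/13) = -1 → non-residue.
(9/13) = +1 → QR.
(10/13) = +1 → QR.
(11/13) = -1 → non-residue.
(12/13) = +1 → QR.
Total quadratic residues among the 7: 4.

4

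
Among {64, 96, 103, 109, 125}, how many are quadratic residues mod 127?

2

(64/127) = +1 → QR.
(96/127) = -1 → non-residue.
(103/127) = +1 → QR.
(109/127) = -1 → non-residue.
(125/127) = -1 → non-residue.
Total quadratic residues among the 5: 2.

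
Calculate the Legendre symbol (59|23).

First reduce: 59 ≡ 13 (mod 23).
Reciprocity: 13 ≡ 1 and 23 ≡ 3 (mod 4), so (13/23) = +(23/13).
Reduce top mod 13: now compute (10/13).
Pull out 2: since 13 ≡ 5 (mod 8), (2/13) = -1.
Reciprocity: 5 ≡ 1 and 13 ≡ 1 (mod 4), so (5/13) = +(13/5).
Reduce top mod 5: now compute (3/5).
Reciprocity: 3 ≡ 3 and 5 ≡ 1 (mod 4), so (3/5) = +(5/3).
Reduce top mod 3: now compute (2/3).
Pull out 2: since 3 ≡ 3 (mod 8), (2/3) = -1.
Reached (1/3) = 1. Collecting the sign flips along the way, the symbol is +1.

1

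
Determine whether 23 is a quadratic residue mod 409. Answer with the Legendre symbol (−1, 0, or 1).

1

Reciprocity: 23 ≡ 3 and 409 ≡ 1 (mod 4), so (23/409) = +(409/23).
Reduce top mod 23: now compute (18/23).
Pull out 2: since 23 ≡ 7 (mod 8), (2/23) = +1.
Reciprocity: 9 ≡ 1 and 23 ≡ 3 (mod 4), so (9/23) = +(23/9).
Reduce top mod 9: now compute (5/9).
Reciprocity: 5 ≡ 1 and 9 ≡ 1 (mod 4), so (5/9) = +(9/5).
Reduce top mod 5: now compute (4/5).
Pull out 2^2: since 5 ≡ 5 (mod 8), (2/5) = -1, so (2/5)^2 = +1.
Reached (1/5) = 1. Collecting the sign flips along the way, the symbol is +1.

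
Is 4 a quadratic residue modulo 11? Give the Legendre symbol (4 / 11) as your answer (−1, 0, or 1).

Euler's criterion: (4/11) ≡ 4^5 (mod 11).
4^2 ≡ 5 (mod 11)
4^4 ≡ 3 (mod 11)
4^5 = 4^(4+1) ≡ 1 (mod 11).
Result is 1, so (4/11) = 1.

1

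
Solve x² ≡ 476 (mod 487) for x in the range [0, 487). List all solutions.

148, 339

Since 487 ≡ 3 (mod 4), a square root of 476 is 476^((487+1)/4) = 476^122 mod 487.
Repeated squaring: 476^2≡121, 476^4≡31, 476^8≡474, 476^16≡169, 476^32≡315, 476^64≡364 (mod 487).
476^122 = 476^(64+32+16+8+2) ≡ 339 (mod 487).
Check: 339² = 114921 ≡ 476 (mod 487). The two roots are 148 and 339.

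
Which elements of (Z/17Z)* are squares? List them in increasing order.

1, 2, 4, 8, 9, 13, 15, 16

Square k = 1,…,8 (k and 17−k give the same square):
1²=1, 2²=4, 3²=9, 4²=16, 5²≡8, 6²≡2, 7²≡15, 8²≡13 (mod 17).
So the quadratic residues mod 17 are {1, 2, 4, 8, 9, 13, 15, 16}.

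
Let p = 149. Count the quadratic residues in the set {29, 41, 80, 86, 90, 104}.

4

(29/149) = +1 → QR.
(41/149) = -1 → non-residue.
(80/149) = +1 → QR.
(86/149) = +1 → QR.
(90/149) = -1 → non-residue.
(104/149) = +1 → QR.
Total quadratic residues among the 6: 4.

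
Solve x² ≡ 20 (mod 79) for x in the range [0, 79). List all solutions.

39, 40

Since 79 ≡ 3 (mod 4), a square root of 20 is 20^((79+1)/4) = 20^20 mod 79.
Repeated squaring: 20^2≡5, 20^4≡25, 20^8≡72, 20^16≡49 (mod 79).
20^20 = 20^(16+4) ≡ 40 (mod 79).
Check: 40² = 1600 ≡ 20 (mod 79). The two roots are 39 and 40.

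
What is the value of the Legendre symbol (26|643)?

1

Pull out 2: since 643 ≡ 3 (mod 8), (2/643) = -1.
Reciprocity: 13 ≡ 1 and 643 ≡ 3 (mod 4), so (13/643) = +(643/13).
Reduce top mod 13: now compute (6/13).
Pull out 2: since 13 ≡ 5 (mod 8), (2/13) = -1.
Reciprocity: 3 ≡ 3 and 13 ≡ 1 (mod 4), so (3/13) = +(13/3).
Reduce top mod 3: now compute (1/3).
Reached (1/3) = 1. Collecting the sign flips along the way, the symbol is +1.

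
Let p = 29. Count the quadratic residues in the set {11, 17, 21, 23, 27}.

(11/29) = -1 → non-residue.
(17/29) = -1 → non-residue.
(21/29) = -1 → non-residue.
(23/29) = +1 → QR.
(27/29) = -1 → non-residue.
Total quadratic residues among the 5: 1.

1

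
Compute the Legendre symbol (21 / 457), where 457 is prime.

Euler's criterion: (21/457) ≡ 21^228 (mod 457).
21^2 ≡ 441 (mod 457)
21^4 ≡ 256 (mod 457)
21^8 ≡ 185 (mod 457)
21^16 ≡ 407 (mod 457)
21^32 ≡ 215 (mod 457)
21^64 ≡ 68 (mod 457)
21^128 ≡ 54 (mod 457)
21^228 = 21^(128+64+32+4) ≡ 1 (mod 457).
Result is 1, so (21/457) = 1.

1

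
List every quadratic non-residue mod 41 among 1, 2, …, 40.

3,6,7,11,12,13,14,15,17,19,22,24,26,27,28,29,30,34,35,38

Square k = 1,…,20 (k and 41−k give the same square):
1²=1, 2²=4, 3²=9, 4²=16, 5²=25, 6²=36, 7²≡8, 8²≡23, 9²≡40, 10²≡18, 11²≡39, 12²≡21, 13²≡5, 14²≡32, 15²≡20, 16²≡10, 17²≡2, 18²≡37, 19²≡33, 20²≡31 (mod 41).
The residues are {1, 2, 4, 5, 8, 9, 10, 16, 18, 20, 21, 23, 25, 31, 32, 33, 36, 37, 39, 40}; the non-residues are the remaining 20 nonzero classes.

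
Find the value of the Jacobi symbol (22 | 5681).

1

Pull out 2: since 5681 ≡ 1 (mod 8), (2/5681) = +1.
Reciprocity: 11 ≡ 3 and 5681 ≡ 1 (mod 4), so (11/5681) = +(5681/11).
Reduce top mod 11: now compute (5/11).
Reciprocity: 5 ≡ 1 and 11 ≡ 3 (mod 4), so (5/11) = +(11/5).
Reduce top mod 5: now compute (1/5).
Reached (1/5) = 1. Collecting the sign flips along the way, the symbol is +1.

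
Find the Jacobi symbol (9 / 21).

0

Reciprocity: 9 ≡ 1 and 21 ≡ 1 (mod 4), so (9/21) = +(21/9).
Reduce top mod 9: now compute (3/9).
Reciprocity: 3 ≡ 3 and 9 ≡ 1 (mod 4), so (3/9) = +(9/3).
Reduce top mod 3: now compute (0/3).
Top reduces to 0: gcd > 1, so the symbol is 0.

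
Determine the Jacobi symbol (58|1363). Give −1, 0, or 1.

0

Pull out 2: since 1363 ≡ 3 (mod 8), (2/1363) = -1.
Reciprocity: 29 ≡ 1 and 1363 ≡ 3 (mod 4), so (29/1363) = +(1363/29).
Reduce top mod 29: now compute (0/29).
Top reduces to 0: gcd > 1, so the symbol is 0.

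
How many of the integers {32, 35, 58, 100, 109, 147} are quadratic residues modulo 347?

4

(32/347) = -1 → non-residue.
(35/347) = +1 → QR.
(58/347) = -1 → non-residue.
(100/347) = +1 → QR.
(109/347) = +1 → QR.
(147/347) = +1 → QR.
Total quadratic residues among the 6: 4.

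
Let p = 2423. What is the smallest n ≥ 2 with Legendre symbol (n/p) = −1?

5

(2/2423) = +1, so 2 is a residue.
(3/2423) = +1, so 3 is a residue.
(4/2423) = +1, so 4 is a residue.
(5/2423) = −1, so 5 is the smallest positive non-residue mod 2423.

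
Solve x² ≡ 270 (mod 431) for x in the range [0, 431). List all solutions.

Since 431 ≡ 3 (mod 4), a square root of 270 is 270^((431+1)/4) = 270^108 mod 431.
Repeated squaring: 270^2≡61, 270^4≡273, 270^8≡397, 270^16≡294, 270^32≡236, 270^64≡97 (mod 431).
270^108 = 270^(64+32+8+4) ≡ 318 (mod 431).
Check: 318² = 101124 ≡ 270 (mod 431). The two roots are 113 and 318.

113, 318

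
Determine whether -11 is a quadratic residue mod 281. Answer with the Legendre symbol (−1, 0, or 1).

-1

Euler's criterion: (-11/281) ≡ 270^140 (mod 281).
270^2 ≡ 121 (mod 281)
270^4 ≡ 29 (mod 281)
270^8 ≡ 279 (mod 281)
270^16 ≡ 4 (mod 281)
270^32 ≡ 16 (mod 281)
270^64 ≡ 256 (mod 281)
270^128 ≡ 63 (mod 281)
270^140 = 270^(128+8+4) ≡ 280 (mod 281).
Result is 280 ≡ −1, so (-11/281) = −1.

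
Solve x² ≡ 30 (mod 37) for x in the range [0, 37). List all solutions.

37 ≡ 1 (mod 4), so we find a root by search.
Trying successive values, 17² = 289 ≡ 30 (mod 37). The other root is 37 − 17 = 20.

17, 20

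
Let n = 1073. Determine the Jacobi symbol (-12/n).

First reduce: -12 ≡ 1061 (mod 1073).
Reciprocity: 1061 ≡ 1 and 1073 ≡ 1 (mod 4), so (1061/1073) = +(1073/1061).
Reduce top mod 1061: now compute (12/1061).
Pull out 2^2: since 1061 ≡ 5 (mod 8), (2/1061) = -1, so (2/1061)^2 = +1.
Reciprocity: 3 ≡ 3 and 1061 ≡ 1 (mod 4), so (3/1061) = +(1061/3).
Reduce top mod 3: now compute (2/3).
Pull out 2: since 3 ≡ 3 (mod 8), (2/3) = -1.
Reached (1/3) = 1. Collecting the sign flips along the way, the symbol is -1.

-1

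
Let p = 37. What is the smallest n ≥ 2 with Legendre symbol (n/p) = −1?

2

(2/37) = −1, so 2 is the smallest positive non-residue mod 37.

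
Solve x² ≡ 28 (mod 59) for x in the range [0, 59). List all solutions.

Since 59 ≡ 3 (mod 4), a square root of 28 is 28^((59+1)/4) = 28^15 mod 59.
Repeated squaring: 28^2≡17, 28^4≡53, 28^8≡36 (mod 59).
28^15 = 28^(8+4+2+1) ≡ 21 (mod 59).
Check: 21² = 441 ≡ 28 (mod 59). The two roots are 21 and 38.

21, 38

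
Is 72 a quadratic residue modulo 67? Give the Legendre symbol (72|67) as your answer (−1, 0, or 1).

First reduce: 72 ≡ 5 (mod 67).
Reciprocity: 5 ≡ 1 and 67 ≡ 3 (mod 4), so (5/67) = +(67/5).
Reduce top mod 5: now compute (2/5).
Pull out 2: since 5 ≡ 5 (mod 8), (2/5) = -1.
Reached (1/5) = 1. Collecting the sign flips along the way, the symbol is -1.

-1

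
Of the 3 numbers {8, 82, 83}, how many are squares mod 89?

(8/89) = +1 → QR.
(82/89) = -1 → non-residue.
(83/89) = -1 → non-residue.
Total quadratic residues among the 3: 1.

1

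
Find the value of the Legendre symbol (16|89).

1

Euler's criterion: (16/89) ≡ 16^44 (mod 89).
16^2 ≡ 78 (mod 89)
16^4 ≡ 32 (mod 89)
16^8 ≡ 45 (mod 89)
16^16 ≡ 67 (mod 89)
16^32 ≡ 39 (mod 89)
16^44 = 16^(32+8+4) ≡ 1 (mod 89).
Result is 1, so (16/89) = 1.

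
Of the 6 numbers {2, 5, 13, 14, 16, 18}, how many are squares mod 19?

2

(2/19) = -1 → non-residue.
(5/19) = +1 → QR.
(13/19) = -1 → non-residue.
(14/19) = -1 → non-residue.
(16/19) = +1 → QR.
(18/19) = -1 → non-residue.
Total quadratic residues among the 6: 2.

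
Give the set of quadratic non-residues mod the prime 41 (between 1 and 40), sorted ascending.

3, 6, 7, 11, 12, 13, 14, 15, 17, 19, 22, 24, 26, 27, 28, 29, 30, 34, 35, 38

Square k = 1,…,20 (k and 41−k give the same square):
1²=1, 2²=4, 3²=9, 4²=16, 5²=25, 6²=36, 7²≡8, 8²≡23, 9²≡40, 10²≡18, 11²≡39, 12²≡21, 13²≡5, 14²≡32, 15²≡20, 16²≡10, 17²≡2, 18²≡37, 19²≡33, 20²≡31 (mod 41).
The residues are {1, 2, 4, 5, 8, 9, 10, 16, 18, 20, 21, 23, 25, 31, 32, 33, 36, 37, 39, 40}; the non-residues are the remaining 20 nonzero classes.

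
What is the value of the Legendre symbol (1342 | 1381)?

Pull out 2: since 1381 ≡ 5 (mod 8), (2/1381) = -1.
Reciprocity: 671 ≡ 3 and 1381 ≡ 1 (mod 4), so (671/1381) = +(1381/671).
Reduce top mod 671: now compute (39/671).
Reciprocity: 39 ≡ 3 and 671 ≡ 3 (mod 4), so (39/671) = −(671/39).
Reduce top mod 39: now compute (8/39).
Pull out 2^3: since 39 ≡ 7 (mod 8), (2/39) = +1, so (2/39)^3 = +1.
Reached (1/39) = 1. Collecting the sign flips along the way, the symbol is +1.

1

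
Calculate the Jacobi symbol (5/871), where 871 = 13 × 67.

1

Reciprocity: 5 ≡ 1 and 871 ≡ 3 (mod 4), so (5/871) = +(871/5).
Reduce top mod 5: now compute (1/5).
Reached (1/5) = 1. Collecting the sign flips along the way, the symbol is +1.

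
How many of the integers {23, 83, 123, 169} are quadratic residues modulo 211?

3

(23/211) = -1 → non-residue.
(83/211) = +1 → QR.
(123/211) = +1 → QR.
(169/211) = +1 → QR.
Total quadratic residues among the 4: 3.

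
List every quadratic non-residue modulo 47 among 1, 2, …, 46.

5, 10, 11, 13, 15, 19, 20, 22, 23, 26, 29, 30, 31, 33, 35, 38, 39, 40, 41, 43, 44, 45, 46

Square k = 1,…,23 (k and 47−k give the same square):
1²=1, 2²=4, 3²=9, 4²=16, 5²=25, 6²=36, 7²≡2, 8²≡17, 9²≡34, 10²≡6, 11²≡27, 12²≡3, 13²≡28, 14²≡8, 15²≡37, 16²≡21, 17²≡7, 18²≡42, 19²≡32, 20²≡24, 21²≡18, 22²≡14, 23²≡12 (mod 47).
The residues are {1, 2, 3, 4, 6, 7, 8, 9, 12, 14, 16, 17, 18, 21, 24, 25, 27, 28, 32, 34, 36, 37, 42}; the non-residues are the remaining 23 nonzero classes.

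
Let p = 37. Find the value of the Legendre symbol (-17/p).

-1

Euler's criterion: (-17/37) ≡ 20^18 (mod 37).
20^2 ≡ 30 (mod 37)
20^4 ≡ 12 (mod 37)
20^8 ≡ 33 (mod 37)
20^16 ≡ 16 (mod 37)
20^18 = 20^(16+2) ≡ 36 (mod 37).
Result is 36 ≡ −1, so (-17/37) = −1.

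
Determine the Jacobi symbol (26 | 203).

Pull out 2: since 203 ≡ 3 (mod 8), (2/203) = -1.
Reciprocity: 13 ≡ 1 and 203 ≡ 3 (mod 4), so (13/203) = +(203/13).
Reduce top mod 13: now compute (8/13).
Pull out 2^3: since 13 ≡ 5 (mod 8), (2/13) = -1, so (2/13)^3 = -1.
Reached (1/13) = 1. Collecting the sign flips along the way, the symbol is +1.

1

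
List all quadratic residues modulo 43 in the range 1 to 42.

Square k = 1,…,21 (k and 43−k give the same square):
1²=1, 2²=4, 3²=9, 4²=16, 5²=25, 6²=36, 7²≡6, 8²≡21, 9²≡38, 10²≡14, 11²≡35, 12²≡15, 13²≡40, 14²≡24, 15²≡10, 16²≡41, 17²≡31, 18²≡23, 19²≡17, 20²≡13, 21²≡11 (mod 43).
So the quadratic residues mod 43 are {1, 4, 6, 9, 10, 11, 13, 14, 15, 16, 17, 21, 23, 24, 25, 31, 35, 36, 38, 40, 41}.

1, 4, 6, 9, 10, 11, 13, 14, 15, 16, 17, 21, 23, 24, 25, 31, 35, 36, 38, 40, 41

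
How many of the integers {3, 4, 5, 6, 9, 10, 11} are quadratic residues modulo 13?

(3/13) = +1 → QR.
(4/13) = +1 → QR.
(5/13) = -1 → non-residue.
(6/13) = -1 → non-residue.
(9/13) = +1 → QR.
(10/13) = +1 → QR.
(11/13) = -1 → non-residue.
Total quadratic residues among the 7: 4.

4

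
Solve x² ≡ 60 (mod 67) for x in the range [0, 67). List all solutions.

Since 67 ≡ 3 (mod 4), a square root of 60 is 60^((67+1)/4) = 60^17 mod 67.
Repeated squaring: 60^2≡49, 60^4≡56, 60^8≡54, 60^16≡35 (mod 67).
60^17 = 60^(16+1) ≡ 23 (mod 67).
Check: 23² = 529 ≡ 60 (mod 67). The two roots are 23 and 44.

23, 44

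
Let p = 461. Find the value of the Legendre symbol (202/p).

1

Pull out 2: since 461 ≡ 5 (mod 8), (2/461) = -1.
Reciprocity: 101 ≡ 1 and 461 ≡ 1 (mod 4), so (101/461) = +(461/101).
Reduce top mod 101: now compute (57/101).
Reciprocity: 57 ≡ 1 and 101 ≡ 1 (mod 4), so (57/101) = +(101/57).
Reduce top mod 57: now compute (44/57).
Pull out 2^2: since 57 ≡ 1 (mod 8), (2/57) = +1, so (2/57)^2 = +1.
Reciprocity: 11 ≡ 3 and 57 ≡ 1 (mod 4), so (11/57) = +(57/11).
Reduce top mod 11: now compute (2/11).
Pull out 2: since 11 ≡ 3 (mod 8), (2/11) = -1.
Reached (1/11) = 1. Collecting the sign flips along the way, the symbol is +1.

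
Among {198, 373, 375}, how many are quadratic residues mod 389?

1

(198/389) = -1 → non-residue.
(373/389) = +1 → QR.
(375/389) = -1 → non-residue.
Total quadratic residues among the 3: 1.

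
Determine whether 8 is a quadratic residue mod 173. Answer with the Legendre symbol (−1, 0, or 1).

-1

Euler's criterion: (8/173) ≡ 8^86 (mod 173).
8^2 ≡ 64 (mod 173)
8^4 ≡ 117 (mod 173)
8^8 ≡ 22 (mod 173)
8^16 ≡ 138 (mod 173)
8^32 ≡ 14 (mod 173)
8^64 ≡ 23 (mod 173)
8^86 = 8^(64+16+4+2) ≡ 172 (mod 173).
Result is 172 ≡ −1, so (8/173) = −1.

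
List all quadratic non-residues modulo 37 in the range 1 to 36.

Square k = 1,…,18 (k and 37−k give the same square):
1²=1, 2²=4, 3²=9, 4²=16, 5²=25, 6²=36, 7²≡12, 8²≡27, 9²≡7, 10²≡26, 11²≡10, 12²≡33, 13²≡21, 14²≡11, 15²≡3, 16²≡34, 17²≡30, 18²≡28 (mod 37).
The residues are {1, 3, 4, 7, 9, 10, 11, 12, 16, 21, 25, 26, 27, 28, 30, 33, 34, 36}; the non-residues are the remaining 18 nonzero classes.

2,5,6,8,13,14,15,17,18,19,20,22,23,24,29,31,32,35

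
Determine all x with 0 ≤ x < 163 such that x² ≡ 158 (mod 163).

22, 141

Since 163 ≡ 3 (mod 4), a square root of 158 is 158^((163+1)/4) = 158^41 mod 163.
Repeated squaring: 158^2≡25, 158^4≡136, 158^8≡77, 158^16≡61, 158^32≡135 (mod 163).
158^41 = 158^(32+8+1) ≡ 22 (mod 163).
Check: 22² = 484 ≡ 158 (mod 163). The two roots are 22 and 141.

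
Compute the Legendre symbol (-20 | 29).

1

First reduce: -20 ≡ 9 (mod 29).
Reciprocity: 9 ≡ 1 and 29 ≡ 1 (mod 4), so (9/29) = +(29/9).
Reduce top mod 9: now compute (2/9).
Pull out 2: since 9 ≡ 1 (mod 8), (2/9) = +1.
Reached (1/9) = 1. Collecting the sign flips along the way, the symbol is +1.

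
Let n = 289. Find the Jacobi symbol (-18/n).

1

First reduce: -18 ≡ 271 (mod 289).
Reciprocity: 271 ≡ 3 and 289 ≡ 1 (mod 4), so (271/289) = +(289/271).
Reduce top mod 271: now compute (18/271).
Pull out 2: since 271 ≡ 7 (mod 8), (2/271) = +1.
Reciprocity: 9 ≡ 1 and 271 ≡ 3 (mod 4), so (9/271) = +(271/9).
Reduce top mod 9: now compute (1/9).
Reached (1/9) = 1. Collecting the sign flips along the way, the symbol is +1.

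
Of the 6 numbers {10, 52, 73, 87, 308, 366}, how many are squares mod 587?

4

(10/587) = +1 → QR.
(52/587) = -1 → non-residue.
(73/587) = +1 → QR.
(87/587) = +1 → QR.
(308/587) = -1 → non-residue.
(366/587) = +1 → QR.
Total quadratic residues among the 6: 4.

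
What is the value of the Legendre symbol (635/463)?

First reduce: 635 ≡ 172 (mod 463).
Pull out 2^2: since 463 ≡ 7 (mod 8), (2/463) = +1, so (2/463)^2 = +1.
Reciprocity: 43 ≡ 3 and 463 ≡ 3 (mod 4), so (43/463) = −(463/43).
Reduce top mod 43: now compute (33/43).
Reciprocity: 33 ≡ 1 and 43 ≡ 3 (mod 4), so (33/43) = +(43/33).
Reduce top mod 33: now compute (10/33).
Pull out 2: since 33 ≡ 1 (mod 8), (2/33) = +1.
Reciprocity: 5 ≡ 1 and 33 ≡ 1 (mod 4), so (5/33) = +(33/5).
Reduce top mod 5: now compute (3/5).
Reciprocity: 3 ≡ 3 and 5 ≡ 1 (mod 4), so (3/5) = +(5/3).
Reduce top mod 3: now compute (2/3).
Pull out 2: since 3 ≡ 3 (mod 8), (2/3) = -1.
Reached (1/3) = 1. Collecting the sign flips along the way, the symbol is +1.

1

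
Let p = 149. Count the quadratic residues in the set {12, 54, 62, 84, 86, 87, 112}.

3

(12/149) = -1 → non-residue.
(54/149) = +1 → QR.
(62/149) = -1 → non-residue.
(84/149) = -1 → non-residue.
(86/149) = +1 → QR.
(87/149) = -1 → non-residue.
(112/149) = +1 → QR.
Total quadratic residues among the 7: 3.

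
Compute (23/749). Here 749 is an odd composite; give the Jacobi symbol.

Reciprocity: 23 ≡ 3 and 749 ≡ 1 (mod 4), so (23/749) = +(749/23).
Reduce top mod 23: now compute (13/23).
Reciprocity: 13 ≡ 1 and 23 ≡ 3 (mod 4), so (13/23) = +(23/13).
Reduce top mod 13: now compute (10/13).
Pull out 2: since 13 ≡ 5 (mod 8), (2/13) = -1.
Reciprocity: 5 ≡ 1 and 13 ≡ 1 (mod 4), so (5/13) = +(13/5).
Reduce top mod 5: now compute (3/5).
Reciprocity: 3 ≡ 3 and 5 ≡ 1 (mod 4), so (3/5) = +(5/3).
Reduce top mod 3: now compute (2/3).
Pull out 2: since 3 ≡ 3 (mod 8), (2/3) = -1.
Reached (1/3) = 1. Collecting the sign flips along the way, the symbol is +1.

1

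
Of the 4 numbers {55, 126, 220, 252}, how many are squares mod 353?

(55/353) = -1 → non-residue.
(126/353) = -1 → non-residue.
(220/353) = -1 → non-residue.
(252/353) = -1 → non-residue.
Total quadratic residues among the 4: 0.

0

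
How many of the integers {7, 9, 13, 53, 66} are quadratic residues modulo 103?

4

(7/103) = +1 → QR.
(9/103) = +1 → QR.
(13/103) = +1 → QR.
(53/103) = -1 → non-residue.
(66/103) = +1 → QR.
Total quadratic residues among the 5: 4.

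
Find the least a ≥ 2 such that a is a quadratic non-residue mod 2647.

(2/2647) = +1, so 2 is a residue.
(3/2647) = −1, so 3 is the smallest positive non-residue mod 2647.

3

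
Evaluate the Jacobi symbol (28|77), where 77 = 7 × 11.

0

Pull out 2^2: since 77 ≡ 5 (mod 8), (2/77) = -1, so (2/77)^2 = +1.
Reciprocity: 7 ≡ 3 and 77 ≡ 1 (mod 4), so (7/77) = +(77/7).
Reduce top mod 7: now compute (0/7).
Top reduces to 0: gcd > 1, so the symbol is 0.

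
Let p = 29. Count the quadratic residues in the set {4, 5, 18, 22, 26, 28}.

(4/29) = +1 → QR.
(5/29) = +1 → QR.
(18/29) = -1 → non-residue.
(22/29) = +1 → QR.
(26/29) = -1 → non-residue.
(28/29) = +1 → QR.
Total quadratic residues among the 6: 4.

4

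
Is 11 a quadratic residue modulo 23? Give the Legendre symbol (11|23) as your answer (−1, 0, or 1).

-1

Euler's criterion: (11/23) ≡ 11^11 (mod 23).
11^2 ≡ 6 (mod 23)
11^4 ≡ 13 (mod 23)
11^8 ≡ 8 (mod 23)
11^11 = 11^(8+2+1) ≡ 22 (mod 23).
Result is 22 ≡ −1, so (11/23) = −1.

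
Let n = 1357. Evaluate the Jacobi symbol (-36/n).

1

First reduce: -36 ≡ 1321 (mod 1357).
Reciprocity: 1321 ≡ 1 and 1357 ≡ 1 (mod 4), so (1321/1357) = +(1357/1321).
Reduce top mod 1321: now compute (36/1321).
Pull out 2^2: since 1321 ≡ 1 (mod 8), (2/1321) = +1, so (2/1321)^2 = +1.
Reciprocity: 9 ≡ 1 and 1321 ≡ 1 (mod 4), so (9/1321) = +(1321/9).
Reduce top mod 9: now compute (7/9).
Reciprocity: 7 ≡ 3 and 9 ≡ 1 (mod 4), so (7/9) = +(9/7).
Reduce top mod 7: now compute (2/7).
Pull out 2: since 7 ≡ 7 (mod 8), (2/7) = +1.
Reached (1/7) = 1. Collecting the sign flips along the way, the symbol is +1.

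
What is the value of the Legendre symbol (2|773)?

Euler's criterion: (2/773) ≡ 2^386 (mod 773).
2^2 ≡ 4 (mod 773)
2^4 ≡ 16 (mod 773)
2^8 ≡ 256 (mod 773)
2^16 ≡ 604 (mod 773)
2^32 ≡ 733 (mod 773)
2^64 ≡ 54 (mod 773)
2^128 ≡ 597 (mod 773)
2^256 ≡ 56 (mod 773)
2^386 = 2^(256+128+2) ≡ 772 (mod 773).
Result is 772 ≡ −1, so (2/773) = −1.

-1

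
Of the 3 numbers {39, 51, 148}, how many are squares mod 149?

(39/149) = +1 → QR.
(51/149) = -1 → non-residue.
(148/149) = +1 → QR.
Total quadratic residues among the 3: 2.

2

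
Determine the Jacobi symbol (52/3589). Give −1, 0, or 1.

Pull out 2^2: since 3589 ≡ 5 (mod 8), (2/3589) = -1, so (2/3589)^2 = +1.
Reciprocity: 13 ≡ 1 and 3589 ≡ 1 (mod 4), so (13/3589) = +(3589/13).
Reduce top mod 13: now compute (1/13).
Reached (1/13) = 1. Collecting the sign flips along the way, the symbol is +1.

1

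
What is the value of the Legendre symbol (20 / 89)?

1

Pull out 2^2: since 89 ≡ 1 (mod 8), (2/89) = +1, so (2/89)^2 = +1.
Reciprocity: 5 ≡ 1 and 89 ≡ 1 (mod 4), so (5/89) = +(89/5).
Reduce top mod 5: now compute (4/5).
Pull out 2^2: since 5 ≡ 5 (mod 8), (2/5) = -1, so (2/5)^2 = +1.
Reached (1/5) = 1. Collecting the sign flips along the way, the symbol is +1.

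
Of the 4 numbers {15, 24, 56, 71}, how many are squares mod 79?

(15/79) = -1 → non-residue.
(24/79) = -1 → non-residue.
(56/79) = -1 → non-residue.
(71/79) = -1 → non-residue.
Total quadratic residues among the 4: 0.

0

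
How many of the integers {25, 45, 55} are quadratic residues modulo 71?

2

(25/71) = +1 → QR.
(45/71) = +1 → QR.
(55/71) = -1 → non-residue.
Total quadratic residues among the 3: 2.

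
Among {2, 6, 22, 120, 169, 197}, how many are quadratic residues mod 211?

(2/211) = -1 → non-residue.
(6/211) = +1 → QR.
(22/211) = -1 → non-residue.
(120/211) = +1 → QR.
(169/211) = +1 → QR.
(197/211) = -1 → non-residue.
Total quadratic residues among the 6: 3.

3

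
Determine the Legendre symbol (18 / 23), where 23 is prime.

Euler's criterion: (18/23) ≡ 18^11 (mod 23).
18^2 ≡ 2 (mod 23)
18^4 ≡ 4 (mod 23)
18^8 ≡ 16 (mod 23)
18^11 = 18^(8+2+1) ≡ 1 (mod 23).
Result is 1, so (18/23) = 1.

1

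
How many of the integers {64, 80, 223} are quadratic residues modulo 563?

(64/563) = +1 → QR.
(80/563) = -1 → non-residue.
(223/563) = +1 → QR.
Total quadratic residues among the 3: 2.

2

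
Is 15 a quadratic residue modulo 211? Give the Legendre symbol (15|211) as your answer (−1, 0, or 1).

-1

Reciprocity: 15 ≡ 3 and 211 ≡ 3 (mod 4), so (15/211) = −(211/15).
Reduce top mod 15: now compute (1/15).
Reached (1/15) = 1. Collecting the sign flips along the way, the symbol is -1.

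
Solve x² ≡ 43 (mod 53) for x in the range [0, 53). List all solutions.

19, 34

53 ≡ 1 (mod 4), so we find a root by search.
Trying successive values, 19² = 361 ≡ 43 (mod 53). The other root is 53 − 19 = 34.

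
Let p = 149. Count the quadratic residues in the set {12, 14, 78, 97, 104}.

1

(12/149) = -1 → non-residue.
(14/149) = -1 → non-residue.
(78/149) = -1 → non-residue.
(97/149) = -1 → non-residue.
(104/149) = +1 → QR.
Total quadratic residues among the 5: 1.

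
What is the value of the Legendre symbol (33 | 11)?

0

First reduce: 33 ≡ 0 (mod 11).
Top reduces to 0: gcd > 1, so the symbol is 0.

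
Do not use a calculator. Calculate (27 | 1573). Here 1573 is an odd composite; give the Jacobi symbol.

Reciprocity: 27 ≡ 3 and 1573 ≡ 1 (mod 4), so (27/1573) = +(1573/27).
Reduce top mod 27: now compute (7/27).
Reciprocity: 7 ≡ 3 and 27 ≡ 3 (mod 4), so (7/27) = −(27/7).
Reduce top mod 7: now compute (6/7).
Pull out 2: since 7 ≡ 7 (mod 8), (2/7) = +1.
Reciprocity: 3 ≡ 3 and 7 ≡ 3 (mod 4), so (3/7) = −(7/3).
Reduce top mod 3: now compute (1/3).
Reached (1/3) = 1. Collecting the sign flips along the way, the symbol is +1.

1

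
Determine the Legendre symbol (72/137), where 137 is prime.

1

Pull out 2^3: since 137 ≡ 1 (mod 8), (2/137) = +1, so (2/137)^3 = +1.
Reciprocity: 9 ≡ 1 and 137 ≡ 1 (mod 4), so (9/137) = +(137/9).
Reduce top mod 9: now compute (2/9).
Pull out 2: since 9 ≡ 1 (mod 8), (2/9) = +1.
Reached (1/9) = 1. Collecting the sign flips along the way, the symbol is +1.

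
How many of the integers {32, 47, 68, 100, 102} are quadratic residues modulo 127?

(32/127) = +1 → QR.
(47/127) = +1 → QR.
(68/127) = +1 → QR.
(100/127) = +1 → QR.
(102/127) = -1 → non-residue.
Total quadratic residues among the 5: 4.

4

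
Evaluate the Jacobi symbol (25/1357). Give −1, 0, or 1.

1

Reciprocity: 25 ≡ 1 and 1357 ≡ 1 (mod 4), so (25/1357) = +(1357/25).
Reduce top mod 25: now compute (7/25).
Reciprocity: 7 ≡ 3 and 25 ≡ 1 (mod 4), so (7/25) = +(25/7).
Reduce top mod 7: now compute (4/7).
Pull out 2^2: since 7 ≡ 7 (mod 8), (2/7) = +1, so (2/7)^2 = +1.
Reached (1/7) = 1. Collecting the sign flips along the way, the symbol is +1.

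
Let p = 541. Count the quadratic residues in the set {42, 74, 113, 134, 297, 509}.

(42/541) = -1 → non-residue.
(74/541) = +1 → QR.
(113/541) = -1 → non-residue.
(134/541) = +1 → QR.
(297/541) = -1 → non-residue.
(509/541) = -1 → non-residue.
Total quadratic residues among the 6: 2.

2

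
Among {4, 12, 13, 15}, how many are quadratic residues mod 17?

3

(4/17) = +1 → QR.
(12/17) = -1 → non-residue.
(13/17) = +1 → QR.
(15/17) = +1 → QR.
Total quadratic residues among the 4: 3.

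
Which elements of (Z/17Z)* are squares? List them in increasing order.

1, 2, 4, 8, 9, 13, 15, 16

Square k = 1,…,8 (k and 17−k give the same square):
1²=1, 2²=4, 3²=9, 4²=16, 5²≡8, 6²≡2, 7²≡15, 8²≡13 (mod 17).
So the quadratic residues mod 17 are {1, 2, 4, 8, 9, 13, 15, 16}.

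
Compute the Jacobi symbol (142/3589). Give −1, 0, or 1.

Pull out 2: since 3589 ≡ 5 (mod 8), (2/3589) = -1.
Reciprocity: 71 ≡ 3 and 3589 ≡ 1 (mod 4), so (71/3589) = +(3589/71).
Reduce top mod 71: now compute (39/71).
Reciprocity: 39 ≡ 3 and 71 ≡ 3 (mod 4), so (39/71) = −(71/39).
Reduce top mod 39: now compute (32/39).
Pull out 2^5: since 39 ≡ 7 (mod 8), (2/39) = +1, so (2/39)^5 = +1.
Reached (1/39) = 1. Collecting the sign flips along the way, the symbol is +1.

1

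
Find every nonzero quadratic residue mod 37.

1, 3, 4, 7, 9, 10, 11, 12, 16, 21, 25, 26, 27, 28, 30, 33, 34, 36

Square k = 1,…,18 (k and 37−k give the same square):
1²=1, 2²=4, 3²=9, 4²=16, 5²=25, 6²=36, 7²≡12, 8²≡27, 9²≡7, 10²≡26, 11²≡10, 12²≡33, 13²≡21, 14²≡11, 15²≡3, 16²≡34, 17²≡30, 18²≡28 (mod 37).
So the quadratic residues mod 37 are {1, 3, 4, 7, 9, 10, 11, 12, 16, 21, 25, 26, 27, 28, 30, 33, 34, 36}.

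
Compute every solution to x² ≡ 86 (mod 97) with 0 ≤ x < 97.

38, 59

97 ≡ 1 (mod 4), so we find a root by search.
Trying successive values, 38² = 1444 ≡ 86 (mod 97). The other root is 97 − 38 = 59.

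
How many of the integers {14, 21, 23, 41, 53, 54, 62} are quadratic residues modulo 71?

(14/71) = -1 → non-residue.
(21/71) = -1 → non-residue.
(23/71) = -1 → non-residue.
(41/71) = -1 → non-residue.
(53/71) = -1 → non-residue.
(54/71) = +1 → QR.
(62/71) = -1 → non-residue.
Total quadratic residues among the 7: 1.

1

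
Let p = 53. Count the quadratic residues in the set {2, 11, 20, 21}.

(2/53) = -1 → non-residue.
(11/53) = +1 → QR.
(20/53) = -1 → non-residue.
(21/53) = -1 → non-residue.
Total quadratic residues among the 4: 1.

1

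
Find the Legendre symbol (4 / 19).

1

Euler's criterion: (4/19) ≡ 4^9 (mod 19).
4^2 ≡ 16 (mod 19)
4^4 ≡ 9 (mod 19)
4^8 ≡ 5 (mod 19)
4^9 = 4^(8+1) ≡ 1 (mod 19).
Result is 1, so (4/19) = 1.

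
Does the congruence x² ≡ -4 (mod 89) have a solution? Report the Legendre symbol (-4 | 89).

Euler's criterion: (-4/89) ≡ 85^44 (mod 89).
85^2 ≡ 16 (mod 89)
85^4 ≡ 78 (mod 89)
85^8 ≡ 32 (mod 89)
85^16 ≡ 45 (mod 89)
85^32 ≡ 67 (mod 89)
85^44 = 85^(32+8+4) ≡ 1 (mod 89).
Result is 1, so (-4/89) = 1.

1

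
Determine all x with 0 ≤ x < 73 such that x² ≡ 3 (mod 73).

73 ≡ 1 (mod 4), so we find a root by search.
Trying successive values, 21² = 441 ≡ 3 (mod 73). The other root is 73 − 21 = 52.

21, 52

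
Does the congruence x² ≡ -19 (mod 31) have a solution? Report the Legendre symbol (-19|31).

First reduce: -19 ≡ 12 (mod 31).
Pull out 2^2: since 31 ≡ 7 (mod 8), (2/31) = +1, so (2/31)^2 = +1.
Reciprocity: 3 ≡ 3 and 31 ≡ 3 (mod 4), so (3/31) = −(31/3).
Reduce top mod 3: now compute (1/3).
Reached (1/3) = 1. Collecting the sign flips along the way, the symbol is -1.

-1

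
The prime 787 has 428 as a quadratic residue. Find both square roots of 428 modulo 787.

Since 787 ≡ 3 (mod 4), a square root of 428 is 428^((787+1)/4) = 428^197 mod 787.
Repeated squaring: 428^2≡600, 428^4≡341, 428^8≡592, 428^16≡249, 428^32≡615, 428^64≡465, 428^128≡587 (mod 787).
428^197 = 428^(128+64+4+1) ≡ 705 (mod 787).
Check: 705² = 497025 ≡ 428 (mod 787). The two roots are 82 and 705.

82, 705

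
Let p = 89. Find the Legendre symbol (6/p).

Euler's criterion: (6/89) ≡ 6^44 (mod 89).
6^2 ≡ 36 (mod 89)
6^4 ≡ 50 (mod 89)
6^8 ≡ 8 (mod 89)
6^16 ≡ 64 (mod 89)
6^32 ≡ 2 (mod 89)
6^44 = 6^(32+8+4) ≡ 88 (mod 89).
Result is 88 ≡ −1, so (6/89) = −1.

-1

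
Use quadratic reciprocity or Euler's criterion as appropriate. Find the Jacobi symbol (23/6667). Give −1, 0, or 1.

Reciprocity: 23 ≡ 3 and 6667 ≡ 3 (mod 4), so (23/6667) = −(6667/23).
Reduce top mod 23: now compute (20/23).
Pull out 2^2: since 23 ≡ 7 (mod 8), (2/23) = +1, so (2/23)^2 = +1.
Reciprocity: 5 ≡ 1 and 23 ≡ 3 (mod 4), so (5/23) = +(23/5).
Reduce top mod 5: now compute (3/5).
Reciprocity: 3 ≡ 3 and 5 ≡ 1 (mod 4), so (3/5) = +(5/3).
Reduce top mod 3: now compute (2/3).
Pull out 2: since 3 ≡ 3 (mod 8), (2/3) = -1.
Reached (1/3) = 1. Collecting the sign flips along the way, the symbol is +1.

1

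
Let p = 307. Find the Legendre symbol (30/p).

Euler's criterion: (30/307) ≡ 30^153 (mod 307).
30^2 ≡ 286 (mod 307)
30^4 ≡ 134 (mod 307)
30^8 ≡ 150 (mod 307)
30^16 ≡ 89 (mod 307)
30^32 ≡ 246 (mod 307)
30^64 ≡ 37 (mod 307)
30^128 ≡ 141 (mod 307)
30^153 = 30^(128+16+8+1) ≡ 306 (mod 307).
Result is 306 ≡ −1, so (30/307) = −1.

-1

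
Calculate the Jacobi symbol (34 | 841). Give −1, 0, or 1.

Pull out 2: since 841 ≡ 1 (mod 8), (2/841) = +1.
Reciprocity: 17 ≡ 1 and 841 ≡ 1 (mod 4), so (17/841) = +(841/17).
Reduce top mod 17: now compute (8/17).
Pull out 2^3: since 17 ≡ 1 (mod 8), (2/17) = +1, so (2/17)^3 = +1.
Reached (1/17) = 1. Collecting the sign flips along the way, the symbol is +1.

1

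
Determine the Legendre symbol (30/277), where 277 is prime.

1

Pull out 2: since 277 ≡ 5 (mod 8), (2/277) = -1.
Reciprocity: 15 ≡ 3 and 277 ≡ 1 (mod 4), so (15/277) = +(277/15).
Reduce top mod 15: now compute (7/15).
Reciprocity: 7 ≡ 3 and 15 ≡ 3 (mod 4), so (7/15) = −(15/7).
Reduce top mod 7: now compute (1/7).
Reached (1/7) = 1. Collecting the sign flips along the way, the symbol is +1.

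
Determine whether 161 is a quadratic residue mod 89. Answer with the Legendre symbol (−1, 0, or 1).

1

Euler's criterion: (161/89) ≡ 72^44 (mod 89).
72^2 ≡ 22 (mod 89)
72^4 ≡ 39 (mod 89)
72^8 ≡ 8 (mod 89)
72^16 ≡ 64 (mod 89)
72^32 ≡ 2 (mod 89)
72^44 = 72^(32+8+4) ≡ 1 (mod 89).
Result is 1, so (161/89) = 1.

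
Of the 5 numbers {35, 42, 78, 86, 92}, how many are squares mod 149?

(35/149) = +1 → QR.
(42/149) = +1 → QR.
(78/149) = -1 → non-residue.
(86/149) = +1 → QR.
(92/149) = -1 → non-residue.
Total quadratic residues among the 5: 3.

3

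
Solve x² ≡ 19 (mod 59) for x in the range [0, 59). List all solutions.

Since 59 ≡ 3 (mod 4), a square root of 19 is 19^((59+1)/4) = 19^15 mod 59.
Repeated squaring: 19^2≡7, 19^4≡49, 19^8≡41 (mod 59).
19^15 = 19^(8+4+2+1) ≡ 45 (mod 59).
Check: 45² = 2025 ≡ 19 (mod 59). The two roots are 14 and 45.

14, 45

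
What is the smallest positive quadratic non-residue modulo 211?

2

(2/211) = −1, so 2 is the smallest positive non-residue mod 211.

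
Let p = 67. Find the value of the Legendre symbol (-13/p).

1

Euler's criterion: (-13/67) ≡ 54^33 (mod 67).
54^2 ≡ 35 (mod 67)
54^4 ≡ 19 (mod 67)
54^8 ≡ 26 (mod 67)
54^16 ≡ 6 (mod 67)
54^32 ≡ 36 (mod 67)
54^33 = 54^(32+1) ≡ 1 (mod 67).
Result is 1, so (-13/67) = 1.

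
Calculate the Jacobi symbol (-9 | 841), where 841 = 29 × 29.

1

First reduce: -9 ≡ 832 (mod 841).
Pull out 2^6: since 841 ≡ 1 (mod 8), (2/841) = +1, so (2/841)^6 = +1.
Reciprocity: 13 ≡ 1 and 841 ≡ 1 (mod 4), so (13/841) = +(841/13).
Reduce top mod 13: now compute (9/13).
Reciprocity: 9 ≡ 1 and 13 ≡ 1 (mod 4), so (9/13) = +(13/9).
Reduce top mod 9: now compute (4/9).
Pull out 2^2: since 9 ≡ 1 (mod 8), (2/9) = +1, so (2/9)^2 = +1.
Reached (1/9) = 1. Collecting the sign flips along the way, the symbol is +1.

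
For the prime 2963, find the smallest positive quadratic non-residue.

(2/2963) = −1, so 2 is the smallest positive non-residue mod 2963.

2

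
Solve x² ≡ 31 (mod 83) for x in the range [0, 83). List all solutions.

23, 60

Since 83 ≡ 3 (mod 4), a square root of 31 is 31^((83+1)/4) = 31^21 mod 83.
Repeated squaring: 31^2≡48, 31^4≡63, 31^8≡68, 31^16≡59 (mod 83).
31^21 = 31^(16+4+1) ≡ 23 (mod 83).
Check: 23² = 529 ≡ 31 (mod 83). The two roots are 23 and 60.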